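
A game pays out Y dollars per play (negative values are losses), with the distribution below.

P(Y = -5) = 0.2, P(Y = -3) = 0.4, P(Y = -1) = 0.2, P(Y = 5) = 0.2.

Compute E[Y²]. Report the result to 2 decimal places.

E[Y²] = (-5)²(0.2) + (-3)²(0.4) + (-1)²(0.2) + (5)²(0.2) = 13.8

13.80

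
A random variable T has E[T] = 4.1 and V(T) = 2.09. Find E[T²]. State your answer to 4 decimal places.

E[T²] = V(T) + (E[T])² = 2.09 + (4.1)² = 18.9

18.9000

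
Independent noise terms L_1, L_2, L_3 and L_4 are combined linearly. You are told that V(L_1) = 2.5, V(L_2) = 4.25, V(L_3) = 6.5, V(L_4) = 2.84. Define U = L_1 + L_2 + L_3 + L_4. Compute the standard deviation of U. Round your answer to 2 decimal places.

By independence, V(U) = (1)²V(L_1) + (1)²V(L_2) + (1)²V(L_3) + (1)²V(L_4)
= (1)²·2.5 + (1)²·4.25 + (1)²·6.5 + (1)²·2.84 = 16.09
sd(U) = √16.09 ≈ 4.01

4.01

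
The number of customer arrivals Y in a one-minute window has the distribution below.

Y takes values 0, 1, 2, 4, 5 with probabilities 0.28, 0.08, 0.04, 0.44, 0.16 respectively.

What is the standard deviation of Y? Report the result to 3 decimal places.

1.970

E[Y] = (0)(0.28) + (1)(0.08) + (2)(0.04) + (4)(0.44) + (5)(0.16) = 2.72
E[Y²] = (0)²(0.28) + (1)²(0.08) + (2)²(0.04) + (4)²(0.44) + (5)²(0.16) = 11.28
Var(Y) = E[Y²] − (E[Y])² = 11.28 − (2.72)² = 3.8816
SD(Y) = √3.8816 ≈ 1.970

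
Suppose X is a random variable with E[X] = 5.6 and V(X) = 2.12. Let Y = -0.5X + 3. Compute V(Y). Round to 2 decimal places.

V(-0.5X + 3) = (-0.5)²·V(X) = 0.25·2.12 = 0.53

0.53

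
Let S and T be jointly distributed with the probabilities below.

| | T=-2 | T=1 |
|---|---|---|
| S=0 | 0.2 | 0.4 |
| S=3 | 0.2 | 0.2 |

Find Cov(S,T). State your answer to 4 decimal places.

E[S] = 1.2,  E[T] = -0.2
E[ST] = -0.6
Cov(S,T) = E[ST] − E[S]E[T] = -0.6 − (1.2)(-0.2) = -0.36

-0.3600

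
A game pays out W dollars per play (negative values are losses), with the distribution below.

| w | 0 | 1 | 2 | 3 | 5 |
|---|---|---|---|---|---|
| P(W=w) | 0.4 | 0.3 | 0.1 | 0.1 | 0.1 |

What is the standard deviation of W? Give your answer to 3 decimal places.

1.552

E[W] = (0)(0.4) + (1)(0.3) + (2)(0.1) + (3)(0.1) + (5)(0.1) = 1.3
E[W²] = (0)²(0.4) + (1)²(0.3) + (2)²(0.1) + (3)²(0.1) + (5)²(0.1) = 4.1
V(W) = E[W²] − (E[W])² = 4.1 − (1.3)² = 2.41
sd(W) = √2.41 ≈ 1.552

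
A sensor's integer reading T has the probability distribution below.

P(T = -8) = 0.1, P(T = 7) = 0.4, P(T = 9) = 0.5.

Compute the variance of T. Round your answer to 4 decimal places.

24.2500

E[T] = (-8)(0.1) + (7)(0.4) + (9)(0.5) = 6.5
E[T²] = (-8)²(0.1) + (7)²(0.4) + (9)²(0.5) = 66.5
var(T) = E[T²] − (E[T])² = 66.5 − (6.5)² = 24.25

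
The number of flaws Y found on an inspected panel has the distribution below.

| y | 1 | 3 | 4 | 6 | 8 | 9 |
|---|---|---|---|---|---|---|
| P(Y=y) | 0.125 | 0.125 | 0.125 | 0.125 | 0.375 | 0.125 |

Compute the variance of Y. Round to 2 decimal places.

7.36

E[Y] = (1)(0.125) + (3)(0.125) + (4)(0.125) + (6)(0.125) + (8)(0.375) + (9)(0.125) = 5.875
E[Y²] = (1)²(0.125) + (3)²(0.125) + (4)²(0.125) + (6)²(0.125) + (8)²(0.375) + (9)²(0.125) = 41.875
var(Y) = E[Y²] − (E[Y])² = 41.875 − (5.875)² = 7.359375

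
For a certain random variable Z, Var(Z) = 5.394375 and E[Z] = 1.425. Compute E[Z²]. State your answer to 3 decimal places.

7.425

E[Z²] = Var(Z) + (E[Z])² = 5.394375 + (1.425)² = 7.425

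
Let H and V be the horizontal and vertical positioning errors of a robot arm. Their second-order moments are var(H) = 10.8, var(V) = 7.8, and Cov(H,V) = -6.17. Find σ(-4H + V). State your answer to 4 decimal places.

15.1644

var(-4H + V) = (-4)²·var(H) + (1)²·var(V) + 2·(-4)·(1)·Cov(H,V)
= 16·10.8 + 1·7.8 + -8·-6.17 = 229.96
σ(-4H + V) = √229.96 ≈ 15.1644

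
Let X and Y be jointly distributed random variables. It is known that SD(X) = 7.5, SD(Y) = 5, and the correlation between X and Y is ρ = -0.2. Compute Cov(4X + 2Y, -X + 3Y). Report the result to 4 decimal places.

Var(X) = (7.5)² = 56.25;  Var(Y) = (5)² = 25
Cov(X,Y) = ρ·SD(X)·SD(Y) = -0.2·7.5·5 = -7.5
Cov(4X + 2Y, -X + 3Y) = (4)(-1)Var(X) + (2)(3)Var(Y) + [(4)(3) + (2)(-1)]Cov(X,Y)
= -4·56.25 + 6·25 + 10·-7.5 = -150

-150.0000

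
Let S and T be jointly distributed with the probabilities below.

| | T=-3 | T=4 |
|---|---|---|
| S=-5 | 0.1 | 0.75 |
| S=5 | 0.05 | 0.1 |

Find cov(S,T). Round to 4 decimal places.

E[S] = -3.5,  E[T] = 2.95
E[ST] = -12.25
cov(S,T) = E[ST] − E[S]E[T] = -12.25 − (-3.5)(2.95) = -1.925

-1.9250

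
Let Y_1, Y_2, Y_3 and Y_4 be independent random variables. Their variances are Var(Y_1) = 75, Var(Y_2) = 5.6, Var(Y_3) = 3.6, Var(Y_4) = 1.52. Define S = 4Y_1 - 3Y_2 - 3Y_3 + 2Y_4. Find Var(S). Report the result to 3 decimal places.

1288.880

By independence, Var(S) = (4)²Var(Y_1) + (-3)²Var(Y_2) + (-3)²Var(Y_3) + (2)²Var(Y_4)
= (4)²·75 + (-3)²·5.6 + (-3)²·3.6 + (2)²·1.52 = 1288.88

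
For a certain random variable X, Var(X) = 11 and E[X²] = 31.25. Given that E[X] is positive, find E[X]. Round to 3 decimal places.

(E[X])² = E[X²] − Var(X) = 31.25 − 11 = 20.25
E[X] = √20.25 = 4.5

4.500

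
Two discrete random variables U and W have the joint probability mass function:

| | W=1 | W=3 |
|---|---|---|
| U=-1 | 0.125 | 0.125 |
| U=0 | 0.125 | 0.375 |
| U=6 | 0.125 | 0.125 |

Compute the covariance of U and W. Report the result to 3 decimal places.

-0.313

E[U] = 1.25,  E[W] = 2.25
E[UW] = 2.5
Cov(U,W) = E[UW] − E[U]E[W] = 2.5 − (1.25)(2.25) = -0.3125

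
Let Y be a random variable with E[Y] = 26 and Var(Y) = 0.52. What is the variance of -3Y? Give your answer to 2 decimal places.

Var(-3Y) = (-3)²·Var(Y) = 9·0.52 = 4.68

4.68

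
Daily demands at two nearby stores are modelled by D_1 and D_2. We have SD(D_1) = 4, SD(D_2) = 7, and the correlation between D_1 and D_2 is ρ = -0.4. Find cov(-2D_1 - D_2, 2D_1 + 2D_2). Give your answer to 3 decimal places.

-94.800

V(D_1) = (4)² = 16;  V(D_2) = (7)² = 49
cov(D_1,D_2) = ρ·SD(D_1)·SD(D_2) = -0.4·4·7 = -11.2
cov(-2D_1 - D_2, 2D_1 + 2D_2) = (-2)(2)V(D_1) + (-1)(2)V(D_2) + [(-2)(2) + (-1)(2)]cov(D_1,D_2)
= -4·16 + -2·49 + -6·-11.2 = -94.8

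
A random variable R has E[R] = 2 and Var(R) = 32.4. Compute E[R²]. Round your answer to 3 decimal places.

E[R²] = Var(R) + (E[R])² = 32.4 + (2)² = 36.4

36.400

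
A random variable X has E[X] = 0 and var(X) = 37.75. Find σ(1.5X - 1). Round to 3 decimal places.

9.216

var(1.5X - 1) = (1.5)²·37.75 = 84.9375
σ(1.5X - 1) = √84.9375 ≈ 9.216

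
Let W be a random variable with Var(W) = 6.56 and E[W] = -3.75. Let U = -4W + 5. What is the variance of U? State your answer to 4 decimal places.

Var(-4W + 5) = (-4)²·Var(W) = 16·6.56 = 104.96

104.9600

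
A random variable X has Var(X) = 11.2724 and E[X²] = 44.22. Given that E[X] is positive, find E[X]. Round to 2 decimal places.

5.74

(E[X])² = E[X²] − Var(X) = 44.22 − 11.2724 = 32.9476
E[X] = √32.9476 = 5.74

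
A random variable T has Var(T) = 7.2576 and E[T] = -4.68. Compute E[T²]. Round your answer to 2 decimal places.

29.16

E[T²] = Var(T) + (E[T])² = 7.2576 + (-4.68)² = 29.16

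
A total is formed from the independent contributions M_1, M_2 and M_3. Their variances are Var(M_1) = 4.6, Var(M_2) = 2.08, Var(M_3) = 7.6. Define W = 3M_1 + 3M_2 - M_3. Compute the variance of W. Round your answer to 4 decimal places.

By independence, Var(W) = (3)²Var(M_1) + (3)²Var(M_2) + (-1)²Var(M_3)
= (3)²·4.6 + (3)²·2.08 + (-1)²·7.6 = 67.72

67.7200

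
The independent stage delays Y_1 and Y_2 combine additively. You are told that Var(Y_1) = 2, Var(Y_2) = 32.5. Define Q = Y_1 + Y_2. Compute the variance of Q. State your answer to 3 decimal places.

34.500

By independence, Var(Q) = (1)²Var(Y_1) + (1)²Var(Y_2)
= (1)²·2 + (1)²·32.5 = 34.5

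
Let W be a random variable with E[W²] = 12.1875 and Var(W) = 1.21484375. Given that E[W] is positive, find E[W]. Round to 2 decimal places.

(E[W])² = E[W²] − Var(W) = 12.1875 − 1.21484375 = 10.97265625
E[W] = √10.97265625 = 3.3125

3.31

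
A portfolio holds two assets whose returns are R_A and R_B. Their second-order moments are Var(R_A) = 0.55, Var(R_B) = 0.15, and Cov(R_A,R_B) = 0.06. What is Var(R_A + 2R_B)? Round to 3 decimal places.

1.390

Var(R_A + 2R_B) = (1)²·Var(R_A) + (2)²·Var(R_B) + 2·(1)·(2)·Cov(R_A,R_B)
= 1·0.55 + 4·0.15 + 4·0.06 = 1.39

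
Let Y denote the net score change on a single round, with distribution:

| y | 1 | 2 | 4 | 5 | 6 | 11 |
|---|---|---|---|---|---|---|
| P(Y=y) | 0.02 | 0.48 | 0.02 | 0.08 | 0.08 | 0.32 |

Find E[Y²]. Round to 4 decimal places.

45.8600

E[Y²] = (1)²(0.02) + (2)²(0.48) + (4)²(0.02) + (5)²(0.08) + (6)²(0.08) + (11)²(0.32) = 45.86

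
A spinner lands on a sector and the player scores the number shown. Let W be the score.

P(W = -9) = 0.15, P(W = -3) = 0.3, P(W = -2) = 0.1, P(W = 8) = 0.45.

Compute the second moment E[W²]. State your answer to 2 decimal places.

44.05

E[W²] = (-9)²(0.15) + (-3)²(0.3) + (-2)²(0.1) + (8)²(0.45) = 44.05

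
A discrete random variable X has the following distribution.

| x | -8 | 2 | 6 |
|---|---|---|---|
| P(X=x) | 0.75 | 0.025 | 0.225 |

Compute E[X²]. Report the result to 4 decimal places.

56.2000

E[X²] = (-8)²(0.75) + (2)²(0.025) + (6)²(0.225) = 56.2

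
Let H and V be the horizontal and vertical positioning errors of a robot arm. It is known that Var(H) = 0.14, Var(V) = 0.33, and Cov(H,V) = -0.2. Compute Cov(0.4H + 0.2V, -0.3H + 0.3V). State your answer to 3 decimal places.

Cov(0.4H + 0.2V, -0.3H + 0.3V) = (0.4)(-0.3)Var(H) + (0.2)(0.3)Var(V) + [(0.4)(0.3) + (0.2)(-0.3)]Cov(H,V)
= -0.12·0.14 + 0.06·0.33 + 0.06·-0.2 = -0.009

-0.009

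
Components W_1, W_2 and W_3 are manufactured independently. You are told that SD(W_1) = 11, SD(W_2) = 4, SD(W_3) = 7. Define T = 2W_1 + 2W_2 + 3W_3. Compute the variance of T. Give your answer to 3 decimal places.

V(W_1) = 121, V(W_2) = 16, V(W_3) = 49
By independence, V(T) = (2)²V(W_1) + (2)²V(W_2) + (3)²V(W_3)
= (2)²·121 + (2)²·16 + (3)²·49 = 989

989.000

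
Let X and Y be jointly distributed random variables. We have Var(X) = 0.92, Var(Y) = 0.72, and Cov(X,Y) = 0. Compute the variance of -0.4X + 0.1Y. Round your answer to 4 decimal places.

0.1544

Var(-0.4X + 0.1Y) = (-0.4)²·Var(X) + (0.1)²·Var(Y) + 2·(-0.4)·(0.1)·Cov(X,Y)
= 0.16·0.92 + 0.01·0.72 + -0.08·0 = 0.1544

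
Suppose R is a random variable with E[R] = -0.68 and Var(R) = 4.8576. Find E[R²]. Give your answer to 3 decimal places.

E[R²] = Var(R) + (E[R])² = 4.8576 + (-0.68)² = 5.32

5.320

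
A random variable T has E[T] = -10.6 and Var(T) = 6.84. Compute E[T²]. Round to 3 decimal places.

E[T²] = Var(T) + (E[T])² = 6.84 + (-10.6)² = 119.2

119.200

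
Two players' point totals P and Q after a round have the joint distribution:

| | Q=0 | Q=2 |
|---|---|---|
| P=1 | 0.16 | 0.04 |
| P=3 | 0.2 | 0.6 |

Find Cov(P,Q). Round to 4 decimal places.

E[P] = 2.6,  E[Q] = 1.28
E[PQ] = 3.68
Cov(P,Q) = E[PQ] − E[P]E[Q] = 3.68 − (2.6)(1.28) = 0.352

0.3520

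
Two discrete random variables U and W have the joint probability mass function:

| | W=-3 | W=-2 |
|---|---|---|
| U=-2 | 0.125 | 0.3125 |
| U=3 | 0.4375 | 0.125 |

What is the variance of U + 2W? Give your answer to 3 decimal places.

4.715

E[U] = 0.8125,  E[W] = -2.5625,  E[UW] = -2.6875
Var(U) = 6.8125 − (0.8125)² = 6.15234375;  Var(W) = 6.8125 − (-2.5625)² = 0.24609375
Cov(U,W) = -2.6875 − (0.8125)(-2.5625) = -0.60546875
Var(U + 2W) = (1)²·6.15234375 + (2)²·0.24609375 + 2·(1)·(2)·-0.60546875 = 4.71484375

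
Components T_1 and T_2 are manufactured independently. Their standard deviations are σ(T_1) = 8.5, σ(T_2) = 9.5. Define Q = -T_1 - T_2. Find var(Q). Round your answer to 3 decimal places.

var(T_1) = 72.25, var(T_2) = 90.25
By independence, var(Q) = (-1)²var(T_1) + (-1)²var(T_2)
= (-1)²·72.25 + (-1)²·90.25 = 162.5

162.500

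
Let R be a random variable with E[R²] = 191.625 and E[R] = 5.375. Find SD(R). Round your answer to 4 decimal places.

12.7567

Var(R) = 191.625 − (5.375)² = 162.734375
SD(R) = √162.734375 ≈ 12.7567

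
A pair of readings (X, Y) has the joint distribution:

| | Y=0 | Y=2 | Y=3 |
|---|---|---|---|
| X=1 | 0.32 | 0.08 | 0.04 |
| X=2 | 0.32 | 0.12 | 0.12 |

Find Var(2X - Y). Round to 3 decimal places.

2.022

E[X] = 1.56,  E[Y] = 0.88,  E[XY] = 1.48
Var(X) = 2.68 − (1.56)² = 0.2464;  Var(Y) = 2.24 − (0.88)² = 1.4656
Cov(X,Y) = 1.48 − (1.56)(0.88) = 0.1072
Var(2X - Y) = (2)²·0.2464 + (-1)²·1.4656 + 2·(2)·(-1)·0.1072 = 2.0224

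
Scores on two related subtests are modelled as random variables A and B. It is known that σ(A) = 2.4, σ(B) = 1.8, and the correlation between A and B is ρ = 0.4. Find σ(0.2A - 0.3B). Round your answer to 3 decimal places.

V(A) = (2.4)² = 5.76;  V(B) = (1.8)² = 3.24
Cov(A,B) = ρ·σ(A)·σ(B) = 0.4·2.4·1.8 = 1.728
V(0.2A - 0.3B) = (0.2)²·V(A) + (-0.3)²·V(B) + 2·(0.2)·(-0.3)·Cov(A,B)
= 0.04·5.76 + 0.09·3.24 + -0.12·1.728 = 0.31464
σ(0.2A - 0.3B) = √0.31464 ≈ 0.561

0.561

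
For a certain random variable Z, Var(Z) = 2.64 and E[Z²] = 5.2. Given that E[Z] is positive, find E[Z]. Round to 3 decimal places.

(E[Z])² = E[Z²] − Var(Z) = 5.2 − 2.64 = 2.56
E[Z] = √2.56 = 1.6

1.600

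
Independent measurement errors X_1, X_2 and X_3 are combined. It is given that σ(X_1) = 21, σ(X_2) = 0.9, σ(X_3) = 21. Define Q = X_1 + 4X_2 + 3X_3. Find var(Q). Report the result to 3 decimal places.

4422.960

var(X_1) = 441, var(X_2) = 0.81, var(X_3) = 441
By independence, var(Q) = (1)²var(X_1) + (4)²var(X_2) + (3)²var(X_3)
= (1)²·441 + (4)²·0.81 + (3)²·441 = 4422.96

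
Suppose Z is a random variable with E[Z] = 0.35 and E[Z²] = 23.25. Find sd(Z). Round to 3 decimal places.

var(Z) = 23.25 − (0.35)² = 23.1275
sd(Z) = √23.1275 ≈ 4.809

4.809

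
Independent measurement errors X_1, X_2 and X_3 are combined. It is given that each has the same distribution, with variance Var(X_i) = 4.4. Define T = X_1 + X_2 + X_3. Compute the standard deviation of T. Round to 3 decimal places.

By independence, Var(T) = (1)²Var(X_1) + (1)²Var(X_2) + (1)²Var(X_3)
= (1)²·4.4 + (1)²·4.4 + (1)²·4.4 = 13.2
SD(T) = √13.2 ≈ 3.633

3.633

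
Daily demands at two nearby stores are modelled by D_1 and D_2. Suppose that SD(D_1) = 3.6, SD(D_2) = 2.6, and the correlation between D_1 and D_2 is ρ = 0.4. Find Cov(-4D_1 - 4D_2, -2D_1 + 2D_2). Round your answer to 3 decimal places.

var(D_1) = (3.6)² = 12.96;  var(D_2) = (2.6)² = 6.76
Cov(D_1,D_2) = ρ·SD(D_1)·SD(D_2) = 0.4·3.6·2.6 = 3.744
Cov(-4D_1 - 4D_2, -2D_1 + 2D_2) = (-4)(-2)var(D_1) + (-4)(2)var(D_2) + [(-4)(2) + (-4)(-2)]Cov(D_1,D_2)
= 8·12.96 + -8·6.76 + 0·3.744 = 49.6

49.600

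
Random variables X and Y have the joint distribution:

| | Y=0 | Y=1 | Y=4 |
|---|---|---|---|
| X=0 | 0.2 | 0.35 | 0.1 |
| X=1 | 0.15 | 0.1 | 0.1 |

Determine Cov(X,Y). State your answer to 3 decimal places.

0.063

E[X] = 0.35,  E[Y] = 1.25
E[XY] = 0.5
Cov(X,Y) = E[XY] − E[X]E[Y] = 0.5 − (0.35)(1.25) = 0.0625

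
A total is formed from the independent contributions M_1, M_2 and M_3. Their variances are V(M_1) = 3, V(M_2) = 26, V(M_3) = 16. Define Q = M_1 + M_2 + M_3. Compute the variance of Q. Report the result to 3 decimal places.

45.000

By independence, V(Q) = (1)²V(M_1) + (1)²V(M_2) + (1)²V(M_3)
= (1)²·3 + (1)²·26 + (1)²·16 = 45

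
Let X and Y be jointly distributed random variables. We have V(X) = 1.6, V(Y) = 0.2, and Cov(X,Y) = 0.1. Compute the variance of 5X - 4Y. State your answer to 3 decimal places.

39.200

V(5X - 4Y) = (5)²·V(X) + (-4)²·V(Y) + 2·(5)·(-4)·Cov(X,Y)
= 25·1.6 + 16·0.2 + -40·0.1 = 39.2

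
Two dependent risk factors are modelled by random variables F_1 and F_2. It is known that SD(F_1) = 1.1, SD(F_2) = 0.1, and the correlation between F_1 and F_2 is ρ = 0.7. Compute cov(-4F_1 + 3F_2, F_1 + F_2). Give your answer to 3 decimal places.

Var(F_1) = (1.1)² = 1.21;  Var(F_2) = (0.1)² = 0.01
cov(F_1,F_2) = ρ·SD(F_1)·SD(F_2) = 0.7·1.1·0.1 = 0.077
cov(-4F_1 + 3F_2, F_1 + F_2) = (-4)(1)Var(F_1) + (3)(1)Var(F_2) + [(-4)(1) + (3)(1)]cov(F_1,F_2)
= -4·1.21 + 3·0.01 + -1·0.077 = -4.887

-4.887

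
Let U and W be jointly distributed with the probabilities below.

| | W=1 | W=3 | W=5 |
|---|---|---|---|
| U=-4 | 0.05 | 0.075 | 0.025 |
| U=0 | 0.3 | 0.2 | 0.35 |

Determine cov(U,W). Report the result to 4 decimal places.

E[U] = -0.6,  E[W] = 3.05
E[UW] = -1.6
cov(U,W) = E[UW] − E[U]E[W] = -1.6 − (-0.6)(3.05) = 0.23

0.2300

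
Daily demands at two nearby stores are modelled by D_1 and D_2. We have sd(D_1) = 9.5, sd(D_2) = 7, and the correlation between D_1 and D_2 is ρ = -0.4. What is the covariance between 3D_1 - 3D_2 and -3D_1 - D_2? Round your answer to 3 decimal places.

-824.850

Var(D_1) = (9.5)² = 90.25;  Var(D_2) = (7)² = 49
Cov(D_1,D_2) = ρ·sd(D_1)·sd(D_2) = -0.4·9.5·7 = -26.6
Cov(3D_1 - 3D_2, -3D_1 - D_2) = (3)(-3)Var(D_1) + (-3)(-1)Var(D_2) + [(3)(-1) + (-3)(-3)]Cov(D_1,D_2)
= -9·90.25 + 3·49 + 6·-26.6 = -824.85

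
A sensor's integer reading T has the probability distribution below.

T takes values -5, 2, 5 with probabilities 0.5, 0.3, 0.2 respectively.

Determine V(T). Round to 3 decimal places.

E[T] = (-5)(0.5) + (2)(0.3) + (5)(0.2) = -0.9
E[T²] = (-5)²(0.5) + (2)²(0.3) + (5)²(0.2) = 18.7
V(T) = E[T²] − (E[T])² = 18.7 − (-0.9)² = 17.89

17.890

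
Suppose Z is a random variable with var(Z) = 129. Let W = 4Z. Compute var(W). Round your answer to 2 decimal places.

var(4Z) = (4)²·var(Z) = 16·129 = 2064

2064.00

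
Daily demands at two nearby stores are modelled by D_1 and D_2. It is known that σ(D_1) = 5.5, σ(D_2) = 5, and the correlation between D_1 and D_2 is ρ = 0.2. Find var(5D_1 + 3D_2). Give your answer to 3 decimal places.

var(D_1) = (5.5)² = 30.25;  var(D_2) = (5)² = 25
Cov(D_1,D_2) = ρ·σ(D_1)·σ(D_2) = 0.2·5.5·5 = 5.5
var(5D_1 + 3D_2) = (5)²·var(D_1) + (3)²·var(D_2) + 2·(5)·(3)·Cov(D_1,D_2)
= 25·30.25 + 9·25 + 30·5.5 = 1146.25

1146.250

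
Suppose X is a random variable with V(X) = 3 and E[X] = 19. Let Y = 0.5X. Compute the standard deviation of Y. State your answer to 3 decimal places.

V(0.5X) = (0.5)²·3 = 0.75
sd(Y) = √0.75 ≈ 0.866

0.866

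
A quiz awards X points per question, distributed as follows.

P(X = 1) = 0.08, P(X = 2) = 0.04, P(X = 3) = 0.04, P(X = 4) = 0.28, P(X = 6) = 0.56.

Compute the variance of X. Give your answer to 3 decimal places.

E[X] = (1)(0.08) + (2)(0.04) + (3)(0.04) + (4)(0.28) + (6)(0.56) = 4.76
E[X²] = (1)²(0.08) + (2)²(0.04) + (3)²(0.04) + (4)²(0.28) + (6)²(0.56) = 25.24
var(X) = E[X²] − (E[X])² = 25.24 − (4.76)² = 2.5824

2.582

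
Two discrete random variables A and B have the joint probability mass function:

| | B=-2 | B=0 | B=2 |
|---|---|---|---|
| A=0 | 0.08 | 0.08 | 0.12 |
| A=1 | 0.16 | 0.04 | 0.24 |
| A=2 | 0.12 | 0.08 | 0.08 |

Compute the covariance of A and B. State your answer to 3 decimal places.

-0.160

E[A] = 1,  E[B] = 0.16
E[AB] = 0
Cov(A,B) = E[AB] − E[A]E[B] = 0 − (1)(0.16) = -0.16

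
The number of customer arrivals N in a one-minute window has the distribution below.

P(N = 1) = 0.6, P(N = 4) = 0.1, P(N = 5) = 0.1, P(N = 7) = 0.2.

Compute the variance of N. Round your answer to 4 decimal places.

6.0900

E[N] = (1)(0.6) + (4)(0.1) + (5)(0.1) + (7)(0.2) = 2.9
E[N²] = (1)²(0.6) + (4)²(0.1) + (5)²(0.1) + (7)²(0.2) = 14.5
V(N) = E[N²] − (E[N])² = 14.5 − (2.9)² = 6.09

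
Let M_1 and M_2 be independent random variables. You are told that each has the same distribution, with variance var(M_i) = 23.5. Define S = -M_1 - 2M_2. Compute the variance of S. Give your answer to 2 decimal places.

By independence, var(S) = (-1)²var(M_1) + (-2)²var(M_2)
= (-1)²·23.5 + (-2)²·23.5 = 117.5

117.50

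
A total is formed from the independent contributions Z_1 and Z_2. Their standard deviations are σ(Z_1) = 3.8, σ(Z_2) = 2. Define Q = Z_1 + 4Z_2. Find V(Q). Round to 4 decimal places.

V(Z_1) = 14.44, V(Z_2) = 4
By independence, V(Q) = (1)²V(Z_1) + (4)²V(Z_2)
= (1)²·14.44 + (4)²·4 = 78.44

78.4400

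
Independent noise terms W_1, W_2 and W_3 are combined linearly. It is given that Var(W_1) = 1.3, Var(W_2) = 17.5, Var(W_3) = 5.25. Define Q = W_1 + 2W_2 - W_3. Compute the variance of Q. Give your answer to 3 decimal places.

By independence, Var(Q) = (1)²Var(W_1) + (2)²Var(W_2) + (-1)²Var(W_3)
= (1)²·1.3 + (2)²·17.5 + (-1)²·5.25 = 76.55

76.550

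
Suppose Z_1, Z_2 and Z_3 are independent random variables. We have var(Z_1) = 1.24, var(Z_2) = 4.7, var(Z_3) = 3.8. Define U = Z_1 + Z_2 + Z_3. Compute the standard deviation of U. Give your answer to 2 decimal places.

3.12

By independence, var(U) = (1)²var(Z_1) + (1)²var(Z_2) + (1)²var(Z_3)
= (1)²·1.24 + (1)²·4.7 + (1)²·3.8 = 9.74
SD(U) = √9.74 ≈ 3.12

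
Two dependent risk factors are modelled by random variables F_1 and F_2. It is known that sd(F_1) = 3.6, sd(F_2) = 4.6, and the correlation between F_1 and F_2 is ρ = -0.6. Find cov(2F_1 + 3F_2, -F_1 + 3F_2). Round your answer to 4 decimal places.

var(F_1) = (3.6)² = 12.96;  var(F_2) = (4.6)² = 21.16
cov(F_1,F_2) = ρ·sd(F_1)·sd(F_2) = -0.6·3.6·4.6 = -9.936
cov(2F_1 + 3F_2, -F_1 + 3F_2) = (2)(-1)var(F_1) + (3)(3)var(F_2) + [(2)(3) + (3)(-1)]cov(F_1,F_2)
= -2·12.96 + 9·21.16 + 3·-9.936 = 134.712

134.7120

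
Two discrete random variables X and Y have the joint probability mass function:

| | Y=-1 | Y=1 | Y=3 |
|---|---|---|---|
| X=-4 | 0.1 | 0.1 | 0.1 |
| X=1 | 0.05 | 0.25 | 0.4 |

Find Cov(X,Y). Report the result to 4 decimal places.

E[X] = -0.5,  E[Y] = 1.7
E[XY] = 0.2
Cov(X,Y) = E[XY] − E[X]E[Y] = 0.2 − (-0.5)(1.7) = 1.05

1.0500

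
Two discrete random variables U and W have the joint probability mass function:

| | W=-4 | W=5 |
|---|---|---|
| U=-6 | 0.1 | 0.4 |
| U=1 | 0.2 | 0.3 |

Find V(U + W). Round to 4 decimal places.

E[U] = -2.5,  E[W] = 2.3,  E[UW] = -8.9
V(U) = 18.5 − (-2.5)² = 12.25;  V(W) = 22.3 − (2.3)² = 17.01
cov(U,W) = -8.9 − (-2.5)(2.3) = -3.15
V(U + W) = (1)²·12.25 + (1)²·17.01 + 2·(1)·(1)·-3.15 = 22.96

22.9600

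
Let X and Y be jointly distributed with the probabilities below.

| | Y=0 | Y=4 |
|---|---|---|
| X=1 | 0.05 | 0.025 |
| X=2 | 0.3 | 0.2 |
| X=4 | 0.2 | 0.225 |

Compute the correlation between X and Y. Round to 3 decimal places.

E[X] = 2.775,  E[Y] = 1.8
E[XY] = 5.3
cov(X,Y) = E[XY] − E[X]E[Y] = 5.3 − (2.775)(1.8) = 0.305
V(X) = 1.174375,  V(Y) = 3.96
ρ = 0.305 / √(1.174375·3.96) ≈ 0.141

0.141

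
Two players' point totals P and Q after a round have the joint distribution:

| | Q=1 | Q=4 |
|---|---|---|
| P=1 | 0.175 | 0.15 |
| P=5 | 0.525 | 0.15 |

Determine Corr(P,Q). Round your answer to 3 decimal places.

-0.245

E[P] = 3.7,  E[Q] = 1.9
E[PQ] = 6.4
Cov(P,Q) = E[PQ] − E[P]E[Q] = 6.4 − (3.7)(1.9) = -0.63
var(P) = 3.51,  var(Q) = 1.89
ρ = -0.63 / √(3.51·1.89) ≈ -0.245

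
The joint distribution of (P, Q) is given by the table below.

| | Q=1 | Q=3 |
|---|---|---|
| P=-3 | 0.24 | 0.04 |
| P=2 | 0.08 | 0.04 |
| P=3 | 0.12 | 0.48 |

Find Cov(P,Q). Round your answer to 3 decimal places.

1.456

E[P] = 1.2,  E[Q] = 2.12
E[PQ] = 4
Cov(P,Q) = E[PQ] − E[P]E[Q] = 4 − (1.2)(2.12) = 1.456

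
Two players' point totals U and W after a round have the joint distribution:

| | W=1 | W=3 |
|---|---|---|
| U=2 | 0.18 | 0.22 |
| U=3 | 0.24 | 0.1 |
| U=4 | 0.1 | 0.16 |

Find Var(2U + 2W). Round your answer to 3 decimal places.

6.670

E[U] = 2.86,  E[W] = 1.96,  E[UW] = 5.62
Var(U) = 8.82 − (2.86)² = 0.6404;  Var(W) = 4.84 − (1.96)² = 0.9984
Cov(U,W) = 5.62 − (2.86)(1.96) = 0.0144
Var(2U + 2W) = (2)²·0.6404 + (2)²·0.9984 + 2·(2)·(2)·0.0144 = 6.6704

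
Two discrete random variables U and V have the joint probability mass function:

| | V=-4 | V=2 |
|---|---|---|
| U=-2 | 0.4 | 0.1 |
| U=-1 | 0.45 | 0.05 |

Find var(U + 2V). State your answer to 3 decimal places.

18.010

E[U] = -1.5,  E[V] = -3.1,  E[UV] = 4.5
var(U) = 2.5 − (-1.5)² = 0.25;  var(V) = 14.2 − (-3.1)² = 4.59
Cov(U,V) = 4.5 − (-1.5)(-3.1) = -0.15
var(U + 2V) = (1)²·0.25 + (2)²·4.59 + 2·(1)·(2)·-0.15 = 18.01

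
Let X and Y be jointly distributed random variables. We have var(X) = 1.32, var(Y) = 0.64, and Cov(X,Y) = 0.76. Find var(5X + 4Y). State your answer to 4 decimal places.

var(5X + 4Y) = (5)²·var(X) + (4)²·var(Y) + 2·(5)·(4)·Cov(X,Y)
= 25·1.32 + 16·0.64 + 40·0.76 = 73.64

73.6400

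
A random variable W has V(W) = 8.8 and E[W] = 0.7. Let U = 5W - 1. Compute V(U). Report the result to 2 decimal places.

220.00

V(5W - 1) = (5)²·V(W) = 25·8.8 = 220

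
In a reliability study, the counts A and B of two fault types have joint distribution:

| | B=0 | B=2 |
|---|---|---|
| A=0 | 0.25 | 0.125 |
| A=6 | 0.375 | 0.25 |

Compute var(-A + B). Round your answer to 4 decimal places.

E[A] = 3.75,  E[B] = 0.75,  E[AB] = 3
var(A) = 22.5 − (3.75)² = 8.4375;  var(B) = 1.5 − (0.75)² = 0.9375
Cov(A,B) = 3 − (3.75)(0.75) = 0.1875
var(-A + B) = (-1)²·8.4375 + (1)²·0.9375 + 2·(-1)·(1)·0.1875 = 9

9.0000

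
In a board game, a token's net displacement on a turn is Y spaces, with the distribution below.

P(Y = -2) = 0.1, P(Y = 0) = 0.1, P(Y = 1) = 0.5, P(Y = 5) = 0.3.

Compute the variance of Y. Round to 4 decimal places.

5.1600

E[Y] = (-2)(0.1) + (0)(0.1) + (1)(0.5) + (5)(0.3) = 1.8
E[Y²] = (-2)²(0.1) + (0)²(0.1) + (1)²(0.5) + (5)²(0.3) = 8.4
V(Y) = E[Y²] − (E[Y])² = 8.4 − (1.8)² = 5.16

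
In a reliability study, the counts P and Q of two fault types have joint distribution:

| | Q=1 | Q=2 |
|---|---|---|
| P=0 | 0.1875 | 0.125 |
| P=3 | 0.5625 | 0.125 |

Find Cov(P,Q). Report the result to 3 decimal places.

E[P] = 2.0625,  E[Q] = 1.25
E[PQ] = 2.4375
Cov(P,Q) = E[PQ] − E[P]E[Q] = 2.4375 − (2.0625)(1.25) = -0.140625

-0.141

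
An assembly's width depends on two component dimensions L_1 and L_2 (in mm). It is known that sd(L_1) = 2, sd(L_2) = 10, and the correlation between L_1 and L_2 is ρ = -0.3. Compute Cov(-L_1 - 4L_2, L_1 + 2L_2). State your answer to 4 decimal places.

var(L_1) = (2)² = 4;  var(L_2) = (10)² = 100
Cov(L_1,L_2) = ρ·sd(L_1)·sd(L_2) = -0.3·2·10 = -6
Cov(-L_1 - 4L_2, L_1 + 2L_2) = (-1)(1)var(L_1) + (-4)(2)var(L_2) + [(-1)(2) + (-4)(1)]Cov(L_1,L_2)
= -1·4 + -8·100 + -6·-6 = -768

-768.0000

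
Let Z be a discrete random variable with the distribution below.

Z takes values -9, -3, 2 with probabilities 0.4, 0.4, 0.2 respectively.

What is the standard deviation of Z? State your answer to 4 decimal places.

E[Z] = (-9)(0.4) + (-3)(0.4) + (2)(0.2) = -4.4
E[Z²] = (-9)²(0.4) + (-3)²(0.4) + (2)²(0.2) = 36.8
var(Z) = E[Z²] − (E[Z])² = 36.8 − (-4.4)² = 17.44
σ(Z) = √17.44 ≈ 4.1761

4.1761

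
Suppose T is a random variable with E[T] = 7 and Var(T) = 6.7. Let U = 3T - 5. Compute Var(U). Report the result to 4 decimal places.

Var(3T - 5) = (3)²·Var(T) = 9·6.7 = 60.3

60.3000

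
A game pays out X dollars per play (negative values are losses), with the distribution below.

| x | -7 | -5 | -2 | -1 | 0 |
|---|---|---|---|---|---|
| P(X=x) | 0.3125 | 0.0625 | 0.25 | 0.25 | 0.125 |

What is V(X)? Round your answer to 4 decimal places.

E[X] = (-7)(0.3125) + (-5)(0.0625) + (-2)(0.25) + (-1)(0.25) + (0)(0.125) = -3.25
E[X²] = (-7)²(0.3125) + (-5)²(0.0625) + (-2)²(0.25) + (-1)²(0.25) + (0)²(0.125) = 18.125
V(X) = E[X²] − (E[X])² = 18.125 − (-3.25)² = 7.5625

7.5625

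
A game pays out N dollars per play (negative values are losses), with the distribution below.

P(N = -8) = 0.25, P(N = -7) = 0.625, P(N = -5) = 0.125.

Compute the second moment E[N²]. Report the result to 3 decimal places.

49.750

E[N²] = (-8)²(0.25) + (-7)²(0.625) + (-5)²(0.125) = 49.75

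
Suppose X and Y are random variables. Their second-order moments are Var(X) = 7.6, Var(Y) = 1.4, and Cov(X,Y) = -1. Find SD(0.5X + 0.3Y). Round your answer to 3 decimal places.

Var(0.5X + 0.3Y) = (0.5)²·Var(X) + (0.3)²·Var(Y) + 2·(0.5)·(0.3)·Cov(X,Y)
= 0.25·7.6 + 0.09·1.4 + 0.3·-1 = 1.726
SD(0.5X + 0.3Y) = √1.726 ≈ 1.314

1.314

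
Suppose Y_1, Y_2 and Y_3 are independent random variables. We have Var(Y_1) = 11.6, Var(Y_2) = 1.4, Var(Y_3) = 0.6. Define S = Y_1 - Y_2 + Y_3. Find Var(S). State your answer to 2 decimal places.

By independence, Var(S) = (1)²Var(Y_1) + (-1)²Var(Y_2) + (1)²Var(Y_3)
= (1)²·11.6 + (-1)²·1.4 + (1)²·0.6 = 13.6

13.60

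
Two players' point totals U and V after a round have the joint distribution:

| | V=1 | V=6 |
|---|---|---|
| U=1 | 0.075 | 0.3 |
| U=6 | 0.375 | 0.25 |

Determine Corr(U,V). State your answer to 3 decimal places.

E[U] = 4.125,  E[V] = 3.75
E[UV] = 13.125
Cov(U,V) = E[UV] − E[U]E[V] = 13.125 − (4.125)(3.75) = -2.34375
Var(U) = 5.859375,  Var(V) = 6.1875
ρ = -2.34375 / √(5.859375·6.1875) ≈ -0.389

-0.389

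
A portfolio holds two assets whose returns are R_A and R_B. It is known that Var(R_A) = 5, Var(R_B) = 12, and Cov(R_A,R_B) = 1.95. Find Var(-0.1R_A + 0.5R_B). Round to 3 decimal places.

2.855

Var(-0.1R_A + 0.5R_B) = (-0.1)²·Var(R_A) + (0.5)²·Var(R_B) + 2·(-0.1)·(0.5)·Cov(R_A,R_B)
= 0.01·5 + 0.25·12 + -0.1·1.95 = 2.855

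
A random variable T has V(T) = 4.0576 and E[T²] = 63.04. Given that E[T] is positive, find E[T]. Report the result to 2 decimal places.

7.68

(E[T])² = E[T²] − V(T) = 63.04 − 4.0576 = 58.9824
E[T] = √58.9824 = 7.68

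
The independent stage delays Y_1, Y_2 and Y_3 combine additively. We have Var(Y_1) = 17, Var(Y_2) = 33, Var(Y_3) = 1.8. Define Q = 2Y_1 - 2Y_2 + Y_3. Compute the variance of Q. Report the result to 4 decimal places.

By independence, Var(Q) = (2)²Var(Y_1) + (-2)²Var(Y_2) + (1)²Var(Y_3)
= (2)²·17 + (-2)²·33 + (1)²·1.8 = 201.8

201.8000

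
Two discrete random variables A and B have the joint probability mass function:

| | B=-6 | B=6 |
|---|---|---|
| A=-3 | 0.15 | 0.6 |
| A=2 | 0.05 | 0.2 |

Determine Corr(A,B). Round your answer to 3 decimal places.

E[A] = -1.75,  E[B] = 3.6
E[AB] = -6.3
cov(A,B) = E[AB] − E[A]E[B] = -6.3 − (-1.75)(3.6) = 0
Var(A) = 4.6875,  Var(B) = 23.04
ρ = 0 / √(4.6875·23.04) ≈ 0.000

0.000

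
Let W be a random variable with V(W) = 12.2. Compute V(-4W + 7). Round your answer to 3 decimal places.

195.200

V(-4W + 7) = (-4)²·V(W) = 16·12.2 = 195.2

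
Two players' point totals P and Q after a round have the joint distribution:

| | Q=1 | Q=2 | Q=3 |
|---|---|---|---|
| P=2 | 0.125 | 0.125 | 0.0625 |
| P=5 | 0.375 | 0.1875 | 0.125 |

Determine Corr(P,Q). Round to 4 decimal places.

E[P] = 4.0625,  E[Q] = 1.6875
E[PQ] = 6.75
cov(P,Q) = E[PQ] − E[P]E[Q] = 6.75 − (4.0625)(1.6875) = -0.10546875
var(P) = 1.93359375,  var(Q) = 0.58984375
ρ = -0.10546875 / √(1.93359375·0.58984375) ≈ -0.0988

-0.0988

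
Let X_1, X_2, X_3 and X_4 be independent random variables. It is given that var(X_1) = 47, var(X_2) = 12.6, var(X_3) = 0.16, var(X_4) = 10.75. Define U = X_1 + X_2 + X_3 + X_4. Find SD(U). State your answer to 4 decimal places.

By independence, var(U) = (1)²var(X_1) + (1)²var(X_2) + (1)²var(X_3) + (1)²var(X_4)
= (1)²·47 + (1)²·12.6 + (1)²·0.16 + (1)²·10.75 = 70.51
SD(U) = √70.51 ≈ 8.3970

8.3970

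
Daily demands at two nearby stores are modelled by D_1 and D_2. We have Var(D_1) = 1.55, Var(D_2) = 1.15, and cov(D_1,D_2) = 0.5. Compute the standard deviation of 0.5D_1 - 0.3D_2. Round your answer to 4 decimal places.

0.5840

Var(0.5D_1 - 0.3D_2) = (0.5)²·Var(D_1) + (-0.3)²·Var(D_2) + 2·(0.5)·(-0.3)·cov(D_1,D_2)
= 0.25·1.55 + 0.09·1.15 + -0.3·0.5 = 0.341
sd(0.5D_1 - 0.3D_2) = √0.341 ≈ 0.5840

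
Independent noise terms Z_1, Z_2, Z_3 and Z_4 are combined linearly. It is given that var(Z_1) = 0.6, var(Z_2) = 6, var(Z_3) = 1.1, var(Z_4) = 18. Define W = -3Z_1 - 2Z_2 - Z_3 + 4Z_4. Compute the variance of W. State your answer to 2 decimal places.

318.50

By independence, var(W) = (-3)²var(Z_1) + (-2)²var(Z_2) + (-1)²var(Z_3) + (4)²var(Z_4)
= (-3)²·0.6 + (-2)²·6 + (-1)²·1.1 + (4)²·18 = 318.5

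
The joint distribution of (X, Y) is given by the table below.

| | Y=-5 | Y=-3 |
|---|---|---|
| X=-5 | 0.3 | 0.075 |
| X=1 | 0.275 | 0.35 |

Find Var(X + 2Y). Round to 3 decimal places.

16.398

E[X] = -1.25,  E[Y] = -4.15,  E[XY] = 6.2
Var(X) = 10 − (-1.25)² = 8.4375;  Var(Y) = 18.2 − (-4.15)² = 0.9775
Cov(X,Y) = 6.2 − (-1.25)(-4.15) = 1.0125
Var(X + 2Y) = (1)²·8.4375 + (2)²·0.9775 + 2·(1)·(2)·1.0125 = 16.3975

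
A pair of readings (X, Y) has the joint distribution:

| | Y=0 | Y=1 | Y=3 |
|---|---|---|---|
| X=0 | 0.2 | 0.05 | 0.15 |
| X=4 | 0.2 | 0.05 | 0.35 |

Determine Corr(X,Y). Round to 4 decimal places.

0.2001

E[X] = 2.4,  E[Y] = 1.6
E[XY] = 4.4
Cov(X,Y) = E[XY] − E[X]E[Y] = 4.4 − (2.4)(1.6) = 0.56
V(X) = 3.84,  V(Y) = 2.04
ρ = 0.56 / √(3.84·2.04) ≈ 0.2001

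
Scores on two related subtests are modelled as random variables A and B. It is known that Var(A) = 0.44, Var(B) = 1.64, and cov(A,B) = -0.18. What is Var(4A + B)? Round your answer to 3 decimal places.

Var(4A + B) = (4)²·Var(A) + (1)²·Var(B) + 2·(4)·(1)·cov(A,B)
= 16·0.44 + 1·1.64 + 8·-0.18 = 7.24

7.240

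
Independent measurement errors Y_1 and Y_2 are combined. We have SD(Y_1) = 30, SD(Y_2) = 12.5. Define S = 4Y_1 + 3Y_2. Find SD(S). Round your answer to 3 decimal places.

125.723

Var(Y_1) = 900, Var(Y_2) = 156.25
By independence, Var(S) = (4)²Var(Y_1) + (3)²Var(Y_2)
= (4)²·900 + (3)²·156.25 = 15806.25
SD(S) = √15806.25 ≈ 125.723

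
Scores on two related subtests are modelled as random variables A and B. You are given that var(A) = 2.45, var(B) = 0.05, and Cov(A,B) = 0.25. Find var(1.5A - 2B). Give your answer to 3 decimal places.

var(1.5A - 2B) = (1.5)²·var(A) + (-2)²·var(B) + 2·(1.5)·(-2)·Cov(A,B)
= 2.25·2.45 + 4·0.05 + -6·0.25 = 4.2125

4.213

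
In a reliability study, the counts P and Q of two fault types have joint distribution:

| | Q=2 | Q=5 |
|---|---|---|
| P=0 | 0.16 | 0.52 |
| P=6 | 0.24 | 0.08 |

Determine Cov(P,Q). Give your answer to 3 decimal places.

-2.016

E[P] = 1.92,  E[Q] = 3.8
E[PQ] = 5.28
Cov(P,Q) = E[PQ] − E[P]E[Q] = 5.28 − (1.92)(3.8) = -2.016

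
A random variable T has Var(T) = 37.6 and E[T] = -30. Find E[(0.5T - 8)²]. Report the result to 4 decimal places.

538.4000

E[0.5T - 8] = 0.5·-30 − 8 = -23
Var(0.5T - 8) = (0.5)²·37.6 = 9.4
E[(0.5T - 8)²] = Var((0.5T - 8)) + (E[(0.5T - 8)])² = 9.4 + (-23)² = 538.4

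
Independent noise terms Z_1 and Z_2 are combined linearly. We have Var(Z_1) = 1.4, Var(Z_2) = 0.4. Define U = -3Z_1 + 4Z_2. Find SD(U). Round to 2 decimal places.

By independence, Var(U) = (-3)²Var(Z_1) + (4)²Var(Z_2)
= (-3)²·1.4 + (4)²·0.4 = 19
SD(U) = √19 ≈ 4.36

4.36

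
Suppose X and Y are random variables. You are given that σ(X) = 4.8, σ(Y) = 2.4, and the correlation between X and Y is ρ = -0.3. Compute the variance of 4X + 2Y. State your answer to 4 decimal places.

V(X) = (4.8)² = 23.04;  V(Y) = (2.4)² = 5.76
cov(X,Y) = ρ·σ(X)·σ(Y) = -0.3·4.8·2.4 = -3.456
V(4X + 2Y) = (4)²·V(X) + (2)²·V(Y) + 2·(4)·(2)·cov(X,Y)
= 16·23.04 + 4·5.76 + 16·-3.456 = 336.384

336.3840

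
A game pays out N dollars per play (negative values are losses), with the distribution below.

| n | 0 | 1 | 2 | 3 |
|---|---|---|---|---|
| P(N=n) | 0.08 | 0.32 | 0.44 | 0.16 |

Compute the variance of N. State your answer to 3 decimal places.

E[N] = (0)(0.08) + (1)(0.32) + (2)(0.44) + (3)(0.16) = 1.68
E[N²] = (0)²(0.08) + (1)²(0.32) + (2)²(0.44) + (3)²(0.16) = 3.52
Var(N) = E[N²] − (E[N])² = 3.52 − (1.68)² = 0.6976

0.698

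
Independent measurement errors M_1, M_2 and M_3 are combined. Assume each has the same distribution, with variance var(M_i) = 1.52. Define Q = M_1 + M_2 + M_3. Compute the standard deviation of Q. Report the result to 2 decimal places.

2.14

By independence, var(Q) = (1)²var(M_1) + (1)²var(M_2) + (1)²var(M_3)
= (1)²·1.52 + (1)²·1.52 + (1)²·1.52 = 4.56
SD(Q) = √4.56 ≈ 2.14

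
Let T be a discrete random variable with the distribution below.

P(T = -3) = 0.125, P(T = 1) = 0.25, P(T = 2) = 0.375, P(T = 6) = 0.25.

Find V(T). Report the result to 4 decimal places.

7.3594

E[T] = (-3)(0.125) + (1)(0.25) + (2)(0.375) + (6)(0.25) = 2.125
E[T²] = (-3)²(0.125) + (1)²(0.25) + (2)²(0.375) + (6)²(0.25) = 11.875
V(T) = E[T²] − (E[T])² = 11.875 − (2.125)² = 7.359375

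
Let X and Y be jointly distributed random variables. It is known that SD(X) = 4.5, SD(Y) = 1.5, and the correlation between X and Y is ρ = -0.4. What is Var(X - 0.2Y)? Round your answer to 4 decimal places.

21.4200

Var(X) = (4.5)² = 20.25;  Var(Y) = (1.5)² = 2.25
Cov(X,Y) = ρ·SD(X)·SD(Y) = -0.4·4.5·1.5 = -2.7
Var(X - 0.2Y) = (1)²·Var(X) + (-0.2)²·Var(Y) + 2·(1)·(-0.2)·Cov(X,Y)
= 1·20.25 + 0.04·2.25 + -0.4·-2.7 = 21.42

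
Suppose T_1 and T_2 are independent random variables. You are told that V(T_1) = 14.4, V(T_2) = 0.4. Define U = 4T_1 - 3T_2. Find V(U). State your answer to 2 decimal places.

By independence, V(U) = (4)²V(T_1) + (-3)²V(T_2)
= (4)²·14.4 + (-3)²·0.4 = 234

234.00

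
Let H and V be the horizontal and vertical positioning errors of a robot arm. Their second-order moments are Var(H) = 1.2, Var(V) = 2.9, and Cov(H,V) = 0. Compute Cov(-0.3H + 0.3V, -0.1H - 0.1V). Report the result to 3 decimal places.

Cov(-0.3H + 0.3V, -0.1H - 0.1V) = (-0.3)(-0.1)Var(H) + (0.3)(-0.1)Var(V) + [(-0.3)(-0.1) + (0.3)(-0.1)]Cov(H,V)
= 0.03·1.2 + -0.03·2.9 + 0·0 = -0.051

-0.051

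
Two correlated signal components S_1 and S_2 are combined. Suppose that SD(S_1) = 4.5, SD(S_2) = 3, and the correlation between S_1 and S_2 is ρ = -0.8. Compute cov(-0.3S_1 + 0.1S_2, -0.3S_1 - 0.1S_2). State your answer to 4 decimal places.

1.7325

var(S_1) = (4.5)² = 20.25;  var(S_2) = (3)² = 9
cov(S_1,S_2) = ρ·SD(S_1)·SD(S_2) = -0.8·4.5·3 = -10.8
cov(-0.3S_1 + 0.1S_2, -0.3S_1 - 0.1S_2) = (-0.3)(-0.3)var(S_1) + (0.1)(-0.1)var(S_2) + [(-0.3)(-0.1) + (0.1)(-0.3)]cov(S_1,S_2)
= 0.09·20.25 + -0.01·9 + 0·-10.8 = 1.7325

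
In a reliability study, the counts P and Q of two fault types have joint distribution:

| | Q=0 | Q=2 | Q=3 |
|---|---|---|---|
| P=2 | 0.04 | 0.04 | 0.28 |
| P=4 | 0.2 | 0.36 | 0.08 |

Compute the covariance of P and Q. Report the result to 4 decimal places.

E[P] = 3.28,  E[Q] = 1.88
E[PQ] = 5.68
Cov(P,Q) = E[PQ] − E[P]E[Q] = 5.68 − (3.28)(1.88) = -0.4864

-0.4864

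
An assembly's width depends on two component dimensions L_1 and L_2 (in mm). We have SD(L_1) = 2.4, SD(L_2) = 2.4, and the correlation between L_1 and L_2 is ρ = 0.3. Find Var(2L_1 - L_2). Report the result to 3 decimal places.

21.888

Var(L_1) = (2.4)² = 5.76;  Var(L_2) = (2.4)² = 5.76
Cov(L_1,L_2) = ρ·SD(L_1)·SD(L_2) = 0.3·2.4·2.4 = 1.728
Var(2L_1 - L_2) = (2)²·Var(L_1) + (-1)²·Var(L_2) + 2·(2)·(-1)·Cov(L_1,L_2)
= 4·5.76 + 1·5.76 + -4·1.728 = 21.888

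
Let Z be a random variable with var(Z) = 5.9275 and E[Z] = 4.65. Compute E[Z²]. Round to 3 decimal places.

27.550

E[Z²] = var(Z) + (E[Z])² = 5.9275 + (4.65)² = 27.55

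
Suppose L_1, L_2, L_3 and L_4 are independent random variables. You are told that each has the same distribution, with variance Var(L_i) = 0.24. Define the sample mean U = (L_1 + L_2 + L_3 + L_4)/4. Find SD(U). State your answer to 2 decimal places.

By independence, Var(U) = (0.25)²Var(L_1) + (0.25)²Var(L_2) + (0.25)²Var(L_3) + (0.25)²Var(L_4)
= (0.25)²·0.24 + (0.25)²·0.24 + (0.25)²·0.24 + (0.25)²·0.24 = 0.06
SD(U) = √0.06 ≈ 0.24

0.24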